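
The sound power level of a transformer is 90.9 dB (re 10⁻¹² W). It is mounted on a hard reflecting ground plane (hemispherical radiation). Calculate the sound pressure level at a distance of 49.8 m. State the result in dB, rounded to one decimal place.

Free-field hemispherical radiation: L_p = L_w − 10·log₁₀(2π·r²), r = 49.8 m.
2π·r² = 1.558e+04 m², 10·log₁₀ of that is 41.926 dB.
L_p = 90.9 − 41.926 = 48.97 dB.

49.0 dB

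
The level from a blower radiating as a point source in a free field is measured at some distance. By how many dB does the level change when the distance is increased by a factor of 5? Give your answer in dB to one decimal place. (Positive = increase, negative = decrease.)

-14.0 dB

Point-source spreading: ΔL = −20·log₁₀(r₂/r₁).
ΔL = −20·log₁₀(5) = -13.98 dB.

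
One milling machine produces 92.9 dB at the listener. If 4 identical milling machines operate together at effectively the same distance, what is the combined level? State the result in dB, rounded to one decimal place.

L_total = L₁ + 10·log₁₀ N for N identical incoherent sources.
L_total = 92.9 + 10·log₁₀(4) = 92.9 + 6.021 = 98.92 dB.

98.9 dB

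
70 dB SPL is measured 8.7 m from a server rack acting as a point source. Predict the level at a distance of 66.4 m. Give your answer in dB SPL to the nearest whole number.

52 dB SPL

For a point source, L₂ = L₁ − 20·log₁₀(r₂/r₁).
L₂ = 70 − 20·log₁₀(66.4/8.7) = 70 − 17.653 = 52.35 dB SPL.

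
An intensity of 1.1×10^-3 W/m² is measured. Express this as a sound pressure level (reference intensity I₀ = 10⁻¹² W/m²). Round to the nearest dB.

I/I₀ = 1.1×10^-3/10⁻¹² = 1.1×10^9, and L = 10·log₁₀(I/I₀).
L = 10·(0.0414 + 9) = 90.41 dB.

90 dB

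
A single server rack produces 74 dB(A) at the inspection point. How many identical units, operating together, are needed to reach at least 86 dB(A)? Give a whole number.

16

Need L₁ + 10·log₁₀ N ≥ 86, i.e. log₁₀ N ≥ 1.20.
N ≥ 10^(12.0/10) = 15.849, so N = 16.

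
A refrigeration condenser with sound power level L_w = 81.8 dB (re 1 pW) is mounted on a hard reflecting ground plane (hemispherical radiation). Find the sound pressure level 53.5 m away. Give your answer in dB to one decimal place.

39.3 dB

The power spreads over a hemisphere of area 2π·r², so L_p = L_w − 10·log₁₀(2π·r²).
2π·r² = 1.798e+04 m², 10·log₁₀ of that is 42.549 dB.
L_p = 81.8 − 42.549 = 39.25 dB.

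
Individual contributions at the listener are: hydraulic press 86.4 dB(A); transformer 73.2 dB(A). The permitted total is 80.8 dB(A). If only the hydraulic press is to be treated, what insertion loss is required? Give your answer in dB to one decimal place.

The untreated sources together contribute 10^(73.2/10) = 2.089e+07, i.e. 73.20 dB(A).
The limit corresponds to 10^(80.8/10) = 1.202e+08; subtracting the fixed part leaves 9.933e+07 for the hydraulic press, i.e. 79.97 dB(A).
Required insertion loss = 86.4 − 79.97 = 6.43 dB.

6.4 dB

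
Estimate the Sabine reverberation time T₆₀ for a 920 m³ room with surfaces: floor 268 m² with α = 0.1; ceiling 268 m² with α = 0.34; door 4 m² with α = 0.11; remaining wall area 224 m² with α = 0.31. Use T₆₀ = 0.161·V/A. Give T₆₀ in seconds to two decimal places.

0.79 s

Summing Sᵢαᵢ: 268·0.1 + 268·0.34 + 4·0.11 + 224·0.31 = 187.80 m².
T₆₀ = 0.161 × 920 / 187.80 = 0.789 s.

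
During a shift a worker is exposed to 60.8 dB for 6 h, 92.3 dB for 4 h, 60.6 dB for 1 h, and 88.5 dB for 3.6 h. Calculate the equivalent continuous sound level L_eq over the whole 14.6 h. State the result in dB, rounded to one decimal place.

The energy average is taken in the linear domain: L_eq = 10·log₁₀[(Σ tᵢ·10^(Lᵢ/10))/T], T = 14.6 h.
Σ tᵢ·10^(Lᵢ/10) = 6·10^(60.8/10) + 4·10^(92.3/10) + 1·10^(60.6/10) + 3.6·10^(88.5/10) = 9.350e+09.
L_eq = 10·log₁₀(9.350e+09/14.6) = 88.06 dB.

88.1 dB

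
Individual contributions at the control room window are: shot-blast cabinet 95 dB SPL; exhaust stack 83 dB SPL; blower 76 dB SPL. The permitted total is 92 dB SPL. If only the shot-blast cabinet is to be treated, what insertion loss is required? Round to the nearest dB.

4 dB

The untreated sources together contribute 10^(83/10) + 10^(76/10) = 2.393e+08, i.e. 83.79 dB SPL.
The limit corresponds to 10^(92/10) = 1.585e+09; subtracting the fixed part leaves 1.346e+09 for the shot-blast cabinet, i.e. 91.29 dB SPL.
Required insertion loss = 95 − 91.29 = 3.71 dB.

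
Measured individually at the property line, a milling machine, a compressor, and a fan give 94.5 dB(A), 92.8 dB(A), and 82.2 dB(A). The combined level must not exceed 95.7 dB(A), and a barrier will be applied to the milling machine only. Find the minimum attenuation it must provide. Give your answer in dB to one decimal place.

2.3 dB

The untreated sources together contribute 10^(92.8/10) + 10^(82.2/10) = 2.071e+09, i.e. 93.16 dB(A).
The limit corresponds to 10^(95.7/10) = 3.715e+09; subtracting the fixed part leaves 1.644e+09 for the milling machine, i.e. 92.16 dB(A).
Required insertion loss = 94.5 − 92.16 = 2.34 dB.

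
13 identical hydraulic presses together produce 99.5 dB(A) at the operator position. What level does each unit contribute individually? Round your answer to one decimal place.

88.4 dB(A)

13 equal contributions raise the level by 10·log₁₀ 13 = 11.139 dB, so each unit alone gives 99.5 − 11.139.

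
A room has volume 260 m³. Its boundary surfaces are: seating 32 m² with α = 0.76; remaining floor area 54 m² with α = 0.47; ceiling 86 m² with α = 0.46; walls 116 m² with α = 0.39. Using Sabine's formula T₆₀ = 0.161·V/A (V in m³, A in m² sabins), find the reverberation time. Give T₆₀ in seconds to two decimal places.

0.31 s

A = Σ Sᵢαᵢ = 32·0.76 + 54·0.47 + 86·0.46 + 116·0.39 = 134.50 m².
T₆₀ = 0.161 × 260 / 134.50 = 0.311 s.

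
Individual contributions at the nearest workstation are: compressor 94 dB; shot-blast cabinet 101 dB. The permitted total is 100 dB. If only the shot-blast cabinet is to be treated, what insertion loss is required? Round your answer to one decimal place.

The untreated sources together contribute 10^(94/10) = 2.512e+09, i.e. 94.00 dB.
The limit corresponds to 10^(100/10) = 1.000e+10; subtracting the fixed part leaves 7.488e+09 for the shot-blast cabinet, i.e. 98.74 dB.
Required insertion loss = 101 − 98.74 = 2.26 dB.

2.3 dB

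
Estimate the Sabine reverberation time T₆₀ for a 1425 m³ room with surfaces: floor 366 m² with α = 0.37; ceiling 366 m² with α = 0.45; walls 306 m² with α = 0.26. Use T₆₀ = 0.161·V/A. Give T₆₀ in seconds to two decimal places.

A = Σ Sᵢαᵢ = 366·0.37 + 366·0.45 + 306·0.26 = 379.68 m².
T₆₀ = 0.161 × 1425 / 379.68 = 0.604 s.

0.60 s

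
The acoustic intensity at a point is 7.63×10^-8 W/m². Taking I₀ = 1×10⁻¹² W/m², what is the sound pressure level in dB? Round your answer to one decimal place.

Dividing by I₀ shifts the exponent by 12: I/I₀ = 7.63×10^4.
L = 10·(0.8825 + 4) = 48.83 dB.

48.8 dB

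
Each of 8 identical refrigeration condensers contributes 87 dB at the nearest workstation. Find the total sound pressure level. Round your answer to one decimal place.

N identical incoherent sources raise the level by 10·log₁₀ N.
L_total = 87 + 10·log₁₀(8) = 87 + 9.031 = 96.03 dB.

96.0 dB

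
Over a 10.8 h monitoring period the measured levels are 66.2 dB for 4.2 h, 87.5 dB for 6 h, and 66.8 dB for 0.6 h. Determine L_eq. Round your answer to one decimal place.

L_eq = 10·log₁₀[(1/T)·Σ tᵢ·10^(Lᵢ/10)] with T = 10.8 h.
Σ tᵢ·10^(Lᵢ/10) = 4.2·10^(66.2/10) + 6·10^(87.5/10) + 0.6·10^(66.8/10) = 3.394e+09.
L_eq = 10·log₁₀(3.394e+09/10.8) = 84.97 dB.

85.0 dB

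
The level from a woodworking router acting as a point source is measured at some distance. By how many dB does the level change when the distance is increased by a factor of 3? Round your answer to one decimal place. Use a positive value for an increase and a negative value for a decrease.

Point-source spreading: ΔL = −20·log₁₀(r₂/r₁).
ΔL = −20·log₁₀(3) = -9.54 dB.

-9.5 dB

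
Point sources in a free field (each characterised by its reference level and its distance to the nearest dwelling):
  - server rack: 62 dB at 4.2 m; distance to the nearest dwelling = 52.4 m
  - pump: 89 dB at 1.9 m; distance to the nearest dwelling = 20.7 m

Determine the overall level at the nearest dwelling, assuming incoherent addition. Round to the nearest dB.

Propagate each source to the receiver with L = L_ref − 20·log₁₀(r/r_ref), then add intensities.
server rack: 62 − 20·log₁₀(52.4/4.2) = 62 − 21.92 = 40.08 dB.
pump: 89 − 20·log₁₀(20.7/1.9) = 89 − 20.74 = 68.26 dB.
Σ 10^(L/10) = 6.702e+06 → L_total = 10·log₁₀(6.702e+06) = 68.26 dB.

68 dB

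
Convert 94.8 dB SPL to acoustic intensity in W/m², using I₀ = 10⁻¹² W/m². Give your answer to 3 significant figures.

0.00302 W/m²

L = 10·log₁₀(I/I₀) ⇒ I = I₀·10^(L/10) = 10⁻¹² × 10^9.48.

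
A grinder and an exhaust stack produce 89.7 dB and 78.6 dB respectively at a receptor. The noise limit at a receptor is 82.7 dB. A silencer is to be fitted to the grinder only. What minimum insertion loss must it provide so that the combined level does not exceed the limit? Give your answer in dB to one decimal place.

The untreated sources together contribute 10^(78.6/10) = 7.244e+07, i.e. 78.60 dB.
The limit corresponds to 10^(82.7/10) = 1.862e+08; subtracting the fixed part leaves 1.138e+08 for the grinder, i.e. 80.56 dB.
Required insertion loss = 89.7 − 80.56 = 9.14 dB.

9.1 dB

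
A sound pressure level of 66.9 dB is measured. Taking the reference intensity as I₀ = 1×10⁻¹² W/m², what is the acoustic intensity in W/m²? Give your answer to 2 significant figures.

L = 10·log₁₀(I/I₀) ⇒ I = I₀·10^(L/10) = 10⁻¹² × 10^6.69.

4.9e-06 W/m²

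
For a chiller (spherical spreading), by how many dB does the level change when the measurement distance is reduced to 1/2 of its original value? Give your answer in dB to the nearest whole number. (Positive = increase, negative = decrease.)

Point-source spreading: ΔL = −20·log₁₀(r₂/r₁).
ΔL = −20·log₁₀(0.5) = +6.02 dB.

+6 dB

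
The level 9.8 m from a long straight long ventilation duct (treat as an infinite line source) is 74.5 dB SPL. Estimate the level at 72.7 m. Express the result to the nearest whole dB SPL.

66 dB SPL

For a line source, L₂ = L₁ − 10·log₁₀(r₂/r₁).
L₂ = 74.5 − 10·log₁₀(72.7/9.8) = 74.5 − 8.703 = 65.80 dB SPL.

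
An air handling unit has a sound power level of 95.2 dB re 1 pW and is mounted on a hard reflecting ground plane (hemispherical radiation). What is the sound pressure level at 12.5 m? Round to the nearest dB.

65 dB

The power spreads over a hemisphere of area 2π·r², so L_p = L_w − 10·log₁₀(2π·r²).
2π·r² = 981.7 m², 10·log₁₀ of that is 29.920 dB.
L_p = 95.2 − 29.920 = 65.28 dB.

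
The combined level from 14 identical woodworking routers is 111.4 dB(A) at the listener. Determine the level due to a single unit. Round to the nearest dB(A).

100 dB(A)

Dividing the total intensity by 14 lowers the level by 10·log₁₀ 14 = 11.461 dB: L₁ = 111.4 − 11.461.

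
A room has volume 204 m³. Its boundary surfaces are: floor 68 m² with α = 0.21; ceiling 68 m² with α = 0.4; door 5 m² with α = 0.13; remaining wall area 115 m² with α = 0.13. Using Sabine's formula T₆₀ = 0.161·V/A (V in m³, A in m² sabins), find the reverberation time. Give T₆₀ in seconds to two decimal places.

Summing Sᵢαᵢ: 68·0.21 + 68·0.4 + 5·0.13 + 115·0.13 = 57.08 m².
T₆₀ = 0.161 × 204 / 57.08 = 0.575 s.

0.58 s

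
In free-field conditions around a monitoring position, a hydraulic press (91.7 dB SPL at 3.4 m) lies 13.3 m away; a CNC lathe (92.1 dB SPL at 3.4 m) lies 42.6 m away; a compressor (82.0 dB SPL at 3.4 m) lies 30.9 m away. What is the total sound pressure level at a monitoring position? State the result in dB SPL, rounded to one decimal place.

First find each source's level at the receiver (point-source: −20·log₁₀(r/r_ref)), then combine on an intensity basis.
hydraulic press: 91.7 − 20·log₁₀(13.3/3.4) = 91.7 − 11.85 = 79.85 dB SPL.
CNC lathe: 92.1 − 20·log₁₀(42.6/3.4) = 92.1 − 21.96 = 70.14 dB SPL.
compressor: 82.0 − 20·log₁₀(30.9/3.4) = 82.0 − 19.17 = 62.83 dB SPL.
Σ 10^(L/10) = 1.089e+08 → L_total = 10·log₁₀(1.089e+08) = 80.37 dB SPL.

80.4 dB SPL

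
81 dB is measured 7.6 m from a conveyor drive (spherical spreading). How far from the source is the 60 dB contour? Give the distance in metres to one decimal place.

For a point source L₁ − L₂ = 20·log₁₀(r₂/r₁), so r₂ = r₁·10^((L₁−L₂)/20).
r₂ = 7.6·10^((81−60)/20) = 7.6·10^(21.0/20) = 85.27 m.

85.3 m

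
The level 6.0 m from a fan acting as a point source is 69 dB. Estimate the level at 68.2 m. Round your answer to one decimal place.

Spherical spreading from a point source gives a 20·log₁₀(r₂/r₁) drop.
L₂ = 69 − 20·log₁₀(68.2/6.0) = 69 − 21.113 = 47.89 dB.

47.9 dB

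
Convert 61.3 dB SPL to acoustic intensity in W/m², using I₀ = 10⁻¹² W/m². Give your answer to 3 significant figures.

1.35e-06 W/m²

L = 10·log₁₀(I/I₀) ⇒ I = I₀·10^(L/10) = 10⁻¹² × 10^6.13.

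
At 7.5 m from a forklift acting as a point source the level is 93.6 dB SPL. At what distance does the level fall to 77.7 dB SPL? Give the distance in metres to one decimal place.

Point-source spreading drops the level by 20·log₁₀(r₂/r₁); inverting, r₂/r₁ = 10^(ΔL/20).
r₂ = 7.5·10^((93.6−77.7)/20) = 7.5·10^(15.9/20) = 46.78 m.

46.8 m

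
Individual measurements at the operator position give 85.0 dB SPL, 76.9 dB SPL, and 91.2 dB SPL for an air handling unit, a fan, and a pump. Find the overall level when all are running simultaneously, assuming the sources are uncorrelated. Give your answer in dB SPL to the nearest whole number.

92 dB SPL

Incoherent sources combine by intensity addition: L_total = 10·log₁₀(Σ 10^(L_i/10)).
Σ 10^(L/10) = 10^(85.0/10) + 10^(76.9/10) + 10^(91.2/10) = 1.683e+09.
L_total = 10·log₁₀(1.683e+09) = 92.26 dB SPL.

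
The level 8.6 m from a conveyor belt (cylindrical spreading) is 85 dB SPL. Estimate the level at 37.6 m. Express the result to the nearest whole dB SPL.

For a line source, L₂ = L₁ − 10·log₁₀(r₂/r₁).
L₂ = 85 − 10·log₁₀(37.6/8.6) = 85 − 6.407 = 78.59 dB SPL.

79 dB SPL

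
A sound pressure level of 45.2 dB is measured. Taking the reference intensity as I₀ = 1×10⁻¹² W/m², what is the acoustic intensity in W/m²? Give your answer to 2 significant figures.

L = 10·log₁₀(I/I₀) ⇒ I = I₀·10^(L/10) = 10⁻¹² × 10^4.52.

3.3e-08 W/m²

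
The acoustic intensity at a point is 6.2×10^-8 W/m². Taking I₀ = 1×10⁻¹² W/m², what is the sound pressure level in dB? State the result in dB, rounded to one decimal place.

L = 10·log₁₀(I/I₀) = 10·log₁₀(6.2×10^-8/10⁻¹²) = 10·log₁₀(6.2×10^4).
L = 10·(0.7924 + 4) = 47.92 dB.

47.9 dB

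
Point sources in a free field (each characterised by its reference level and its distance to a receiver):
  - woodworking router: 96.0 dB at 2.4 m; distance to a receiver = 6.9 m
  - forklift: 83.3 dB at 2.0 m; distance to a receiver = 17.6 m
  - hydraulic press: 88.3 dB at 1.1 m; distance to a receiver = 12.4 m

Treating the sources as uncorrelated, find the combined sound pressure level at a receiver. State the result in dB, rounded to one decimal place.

86.9 dB

First find each source's level at the receiver (point-source: −20·log₁₀(r/r_ref)), then combine on an intensity basis.
woodworking router: 96.0 − 20·log₁₀(6.9/2.4) = 96.0 − 9.17 = 86.83 dB.
forklift: 83.3 − 20·log₁₀(17.6/2.0) = 83.3 − 18.89 = 64.41 dB.
hydraulic press: 88.3 − 20·log₁₀(12.4/1.1) = 88.3 − 21.04 = 67.26 dB.
Σ 10^(L/10) = 4.897e+08 → L_total = 10·log₁₀(4.897e+08) = 86.90 dB.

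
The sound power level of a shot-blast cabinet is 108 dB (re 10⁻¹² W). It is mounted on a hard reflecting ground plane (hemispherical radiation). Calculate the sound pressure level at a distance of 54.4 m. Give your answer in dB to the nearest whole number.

65 dB

L_p = L_w − 10·log₁₀(2π·r²) with r = 54.4 m.
2π·r² = 1.859e+04 m², 10·log₁₀ of that is 42.694 dB.
L_p = 108 − 42.694 = 65.31 dB.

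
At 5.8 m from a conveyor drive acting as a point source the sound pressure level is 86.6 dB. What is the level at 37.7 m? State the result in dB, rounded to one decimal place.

70.3 dB

Point-source attenuation: ΔL = 20·log₁₀(r₂/r₁) = 20·log₁₀(37.7/5.8) = 16.258 dB.
L₂ = 86.6 − 20·log₁₀(37.7/5.8) = 86.6 − 16.258 = 70.34 dB.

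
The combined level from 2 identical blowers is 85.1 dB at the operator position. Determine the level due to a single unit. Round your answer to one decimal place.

2 equal contributions raise the level by 10·log₁₀ 2 = 3.010 dB, so each unit alone gives 85.1 − 3.010.

82.1 dB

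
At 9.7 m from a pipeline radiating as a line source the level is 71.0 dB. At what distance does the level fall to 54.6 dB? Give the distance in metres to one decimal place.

Line-source spreading drops the level by 10·log₁₀(r₂/r₁); inverting, r₂/r₁ = 10^(ΔL/10).
r₂ = 9.7·10^((71.0−54.6)/10) = 9.7·10^(16.4/10) = 423.42 m.

423.4 m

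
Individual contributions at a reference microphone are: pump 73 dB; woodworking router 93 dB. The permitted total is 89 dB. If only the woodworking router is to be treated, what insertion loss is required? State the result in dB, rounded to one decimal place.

Everything except the woodworking router sums to 10^(73/10) = 1.995e+07 in linear terms, 73.00 dB.
To meet 89 dB overall, the treated woodworking router may contribute at most 10^(89/10) − 1.995e+07 = 7.744e+08, i.e. 88.89 dB.
Required insertion loss = 93 − 88.89 = 4.11 dB.

4.1 dB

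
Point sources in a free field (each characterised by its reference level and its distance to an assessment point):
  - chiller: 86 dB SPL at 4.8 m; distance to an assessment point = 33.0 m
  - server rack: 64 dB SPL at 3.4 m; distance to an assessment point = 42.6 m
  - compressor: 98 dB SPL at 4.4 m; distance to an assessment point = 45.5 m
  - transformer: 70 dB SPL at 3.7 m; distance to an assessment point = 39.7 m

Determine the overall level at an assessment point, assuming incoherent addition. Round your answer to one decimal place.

Propagate each source to the receiver with L = L_ref − 20·log₁₀(r/r_ref), then add intensities.
chiller: 86 − 20·log₁₀(33.0/4.8) = 86 − 16.75 = 69.25 dB SPL.
server rack: 64 − 20·log₁₀(42.6/3.4) = 64 − 21.96 = 42.04 dB SPL.
compressor: 98 − 20·log₁₀(45.5/4.4) = 98 − 20.29 = 77.71 dB SPL.
transformer: 70 − 20·log₁₀(39.7/3.7) = 70 − 20.61 = 49.39 dB SPL.
Σ 10^(L/10) = 6.753e+07 → L_total = 10·log₁₀(6.753e+07) = 78.29 dB SPL.

78.3 dB SPL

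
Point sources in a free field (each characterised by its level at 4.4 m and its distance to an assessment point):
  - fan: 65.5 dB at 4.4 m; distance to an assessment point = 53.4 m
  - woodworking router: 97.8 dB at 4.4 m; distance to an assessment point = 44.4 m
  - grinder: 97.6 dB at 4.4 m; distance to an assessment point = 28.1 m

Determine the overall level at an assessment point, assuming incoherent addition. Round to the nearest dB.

Propagate each source to the receiver with L = L_ref − 20·log₁₀(r/r_ref), then add intensities.
fan: 65.5 − 20·log₁₀(53.4/4.4) = 65.5 − 21.68 = 43.82 dB.
woodworking router: 97.8 − 20·log₁₀(44.4/4.4) = 97.8 − 20.08 = 77.72 dB.
grinder: 97.6 − 20·log₁₀(28.1/4.4) = 97.6 − 16.11 = 81.49 dB.
Σ 10^(L/10) = 2.003e+08 → L_total = 10·log₁₀(2.003e+08) = 83.02 dB.

83 dB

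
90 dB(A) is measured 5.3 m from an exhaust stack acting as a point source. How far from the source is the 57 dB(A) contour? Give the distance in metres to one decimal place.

236.7 m

For a point source L₁ − L₂ = 20·log₁₀(r₂/r₁), so r₂ = r₁·10^((L₁−L₂)/20).
r₂ = 5.3·10^((90−57)/20) = 5.3·10^(33.0/20) = 236.74 m.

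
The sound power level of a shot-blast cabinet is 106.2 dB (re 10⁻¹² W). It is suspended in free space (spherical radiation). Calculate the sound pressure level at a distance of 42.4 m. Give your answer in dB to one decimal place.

L_p = L_w − 10·log₁₀(4π·r²) with r = 42.4 m.
4π·r² = 2.259e+04 m², 10·log₁₀ of that is 43.539 dB.
L_p = 106.2 − 43.539 = 62.66 dB.

62.7 dB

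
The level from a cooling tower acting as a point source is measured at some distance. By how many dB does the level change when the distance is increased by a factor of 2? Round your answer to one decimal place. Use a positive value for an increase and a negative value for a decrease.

A point source loses 6 dB per doubling of distance; generally ΔL = −20·log₁₀(r₂/r₁).
ΔL = −20·log₁₀(2) = -6.02 dB.

-6.0 dB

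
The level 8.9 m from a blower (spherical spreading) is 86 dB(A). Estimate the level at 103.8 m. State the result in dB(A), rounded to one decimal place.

64.7 dB(A)

Spherical spreading from a point source gives a 20·log₁₀(r₂/r₁) drop.
L₂ = 86 − 20·log₁₀(103.8/8.9) = 86 − 21.336 = 64.66 dB(A).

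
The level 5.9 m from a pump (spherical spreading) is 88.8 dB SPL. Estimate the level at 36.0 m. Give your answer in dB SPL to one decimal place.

73.1 dB SPL

For a point source, L₂ = L₁ − 20·log₁₀(r₂/r₁).
L₂ = 88.8 − 20·log₁₀(36.0/5.9) = 88.8 − 15.709 = 73.09 dB SPL.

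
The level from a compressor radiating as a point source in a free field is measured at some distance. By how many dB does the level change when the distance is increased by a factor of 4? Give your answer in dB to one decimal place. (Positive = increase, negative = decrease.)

With spherical spreading the level changes by −20·log₁₀(r₂/r₁).
ΔL = −20·log₁₀(4) = -12.04 dB.

-12.0 dB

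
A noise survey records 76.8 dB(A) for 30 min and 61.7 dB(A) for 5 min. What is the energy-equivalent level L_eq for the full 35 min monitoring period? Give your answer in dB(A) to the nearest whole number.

76 dB(A)

Weight each interval's intensity by its duration and average over T = 35 min:
Σ tᵢ·10^(Lᵢ/10) = 30·10^(76.8/10) + 5·10^(61.7/10) = 1.443e+09.
L_eq = 10·log₁₀(1.443e+09/35) = 76.15 dB(A).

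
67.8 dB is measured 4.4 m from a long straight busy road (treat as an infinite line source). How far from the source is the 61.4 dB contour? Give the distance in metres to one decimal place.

19.2 m

Line-source spreading drops the level by 10·log₁₀(r₂/r₁); inverting, r₂/r₁ = 10^(ΔL/10).
r₂ = 4.4·10^((67.8−61.4)/10) = 4.4·10^(6.4/10) = 19.21 m.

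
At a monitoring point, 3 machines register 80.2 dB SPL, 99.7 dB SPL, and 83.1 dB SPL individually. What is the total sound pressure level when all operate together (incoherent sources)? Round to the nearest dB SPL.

Incoherent sources combine by intensity addition: L_total = 10·log₁₀(Σ 10^(L_i/10)).
Σ 10^(L/10) = 10^(80.2/10) + 10^(99.7/10) + 10^(83.1/10) = 9.641e+09.
L_total = 10·log₁₀(9.641e+09) = 99.84 dB SPL.

100 dB SPL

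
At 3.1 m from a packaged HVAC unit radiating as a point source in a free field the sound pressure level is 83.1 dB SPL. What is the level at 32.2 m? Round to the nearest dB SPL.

63 dB SPL

For a point source, L₂ = L₁ − 20·log₁₀(r₂/r₁).
L₂ = 83.1 − 20·log₁₀(32.2/3.1) = 83.1 − 20.330 = 62.77 dB SPL.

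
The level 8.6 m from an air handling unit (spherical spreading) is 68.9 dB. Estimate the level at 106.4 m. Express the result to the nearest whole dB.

47 dB

For a point source, L₂ = L₁ − 20·log₁₀(r₂/r₁).
L₂ = 68.9 − 20·log₁₀(106.4/8.6) = 68.9 − 21.849 = 47.05 dB.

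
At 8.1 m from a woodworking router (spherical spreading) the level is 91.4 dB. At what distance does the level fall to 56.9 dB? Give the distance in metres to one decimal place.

The 34.5 dB drop corresponds to a distance ratio of 10^(34.5/20) for a point source.
r₂ = 8.1·10^((91.4−56.9)/20) = 8.1·10^(34.5/20) = 430.02 m.

430.0 m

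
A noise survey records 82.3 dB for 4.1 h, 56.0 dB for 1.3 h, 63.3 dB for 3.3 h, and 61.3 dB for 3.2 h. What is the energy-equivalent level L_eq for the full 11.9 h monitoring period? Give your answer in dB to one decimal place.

77.7 dB

The energy average is taken in the linear domain: L_eq = 10·log₁₀[(Σ tᵢ·10^(Lᵢ/10))/T], T = 11.9 h.
Σ tᵢ·10^(Lᵢ/10) = 4.1·10^(82.3/10) + 1.3·10^(56.0/10) + 3.3·10^(63.3/10) + 3.2·10^(61.3/10) = 7.082e+08.
L_eq = 10·log₁₀(7.082e+08/11.9) = 77.75 dB.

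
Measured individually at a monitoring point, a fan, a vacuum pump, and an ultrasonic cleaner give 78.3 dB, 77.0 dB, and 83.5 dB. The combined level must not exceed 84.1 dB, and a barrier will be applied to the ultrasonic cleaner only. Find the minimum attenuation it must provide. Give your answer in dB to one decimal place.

The untreated sources together contribute 10^(78.3/10) + 10^(77.0/10) = 1.177e+08, i.e. 80.71 dB.
To meet 84.1 dB overall, the treated ultrasonic cleaner may contribute at most 10^(84.1/10) − 1.177e+08 = 1.393e+08, i.e. 81.44 dB.
Required insertion loss = 83.5 − 81.44 = 2.06 dB.

2.1 dB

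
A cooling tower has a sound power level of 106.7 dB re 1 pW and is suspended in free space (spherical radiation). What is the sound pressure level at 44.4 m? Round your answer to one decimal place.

The power spreads over a sphere of area 4π·r², so L_p = L_w − 10·log₁₀(4π·r²).
4π·r² = 2.477e+04 m², 10·log₁₀ of that is 43.940 dB.
L_p = 106.7 − 43.940 = 62.76 dB.

62.8 dB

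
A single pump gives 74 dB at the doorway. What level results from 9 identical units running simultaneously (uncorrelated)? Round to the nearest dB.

L_total = L₁ + 10·log₁₀ N for N identical incoherent sources.
L_total = 74 + 10·log₁₀(9) = 74 + 9.542 = 83.54 dB.

84 dB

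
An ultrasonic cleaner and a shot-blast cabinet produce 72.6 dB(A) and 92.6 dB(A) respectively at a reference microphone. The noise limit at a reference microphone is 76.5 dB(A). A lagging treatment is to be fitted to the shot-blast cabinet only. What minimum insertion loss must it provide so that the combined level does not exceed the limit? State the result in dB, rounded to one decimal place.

18.4 dB

Fixed contribution from the other source: Σ 10^(L/10) = 10^(72.6/10) = 1.820e+07 (72.60 dB(A)).
The limit corresponds to 10^(76.5/10) = 4.467e+07; subtracting the fixed part leaves 2.647e+07 for the shot-blast cabinet, i.e. 74.23 dB(A).
So the shot-blast cabinet must be reduced from 92.6 to 74.23 dB(A): IL = 18.37 dB.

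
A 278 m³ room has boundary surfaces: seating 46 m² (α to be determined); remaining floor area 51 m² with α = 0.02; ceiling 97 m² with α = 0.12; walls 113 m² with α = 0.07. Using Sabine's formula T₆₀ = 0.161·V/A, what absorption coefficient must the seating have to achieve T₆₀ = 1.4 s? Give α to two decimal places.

0.25

From T₆₀ = 0.161·V/A, the target T₆₀ = 1.4 s needs A = 0.161·278/1.4 = 31.97 m².
Absorption from the other surfaces = 51·0.02 + 97·0.12 + 113·0.07 = 20.57 m², so the seating must supply 11.40 m² over 46 m².
α = 11.40/46 = 0.248.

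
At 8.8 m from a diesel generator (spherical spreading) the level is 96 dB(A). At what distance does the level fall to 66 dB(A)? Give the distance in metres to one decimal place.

For a point source L₁ − L₂ = 20·log₁₀(r₂/r₁), so r₂ = r₁·10^((L₁−L₂)/20).
r₂ = 8.8·10^((96−66)/20) = 8.8·10^(30.0/20) = 278.28 m.

278.3 m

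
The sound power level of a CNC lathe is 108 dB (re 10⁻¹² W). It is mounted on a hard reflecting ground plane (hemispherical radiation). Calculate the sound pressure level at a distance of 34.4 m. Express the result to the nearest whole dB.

L_p = L_w − 10·log₁₀(2π·r²) with r = 34.4 m.
2π·r² = 7435 m², 10·log₁₀ of that is 38.713 dB.
L_p = 108 − 38.713 = 69.29 dB.

69 dB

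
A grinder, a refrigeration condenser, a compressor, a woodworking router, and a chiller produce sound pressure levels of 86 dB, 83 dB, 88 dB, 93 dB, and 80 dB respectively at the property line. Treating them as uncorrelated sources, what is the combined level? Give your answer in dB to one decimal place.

Incoherent sources combine by intensity addition: L_total = 10·log₁₀(Σ 10^(L_i/10)).
Σ 10^(L/10) = 10^(86/10) + 10^(83/10) + 10^(88/10) + 10^(93/10) + 10^(80/10) = 3.324e+09.
L_total = 10·log₁₀(3.324e+09) = 95.22 dB.

95.2 dB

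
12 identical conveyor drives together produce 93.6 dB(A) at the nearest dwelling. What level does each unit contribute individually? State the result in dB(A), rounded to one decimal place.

For N identical incoherent sources L_total = L₁ + 10·log₁₀ N, so L₁ = 93.6 − 10·log₁₀(12) = 93.6 − 10.792.

82.8 dB(A)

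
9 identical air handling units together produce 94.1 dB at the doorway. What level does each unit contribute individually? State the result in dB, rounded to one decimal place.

84.6 dB

For N identical incoherent sources L_total = L₁ + 10·log₁₀ N, so L₁ = 94.1 − 10·log₁₀(9) = 94.1 − 9.542.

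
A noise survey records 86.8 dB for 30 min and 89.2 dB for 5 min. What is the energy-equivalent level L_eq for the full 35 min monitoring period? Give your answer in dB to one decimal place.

87.2 dB

Weight each interval's intensity by its duration and average over T = 35 min:
Σ tᵢ·10^(Lᵢ/10) = 30·10^(86.8/10) + 5·10^(89.2/10) = 1.852e+10.
L_eq = 10·log₁₀(1.852e+10/35) = 87.24 dB.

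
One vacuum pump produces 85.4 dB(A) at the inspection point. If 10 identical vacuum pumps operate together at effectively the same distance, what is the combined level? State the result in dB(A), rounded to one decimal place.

With 10 equal, uncorrelated contributions the intensity is 10× that of one unit, giving a rise of 10·log₁₀ 10.
L_total = 85.4 + 10·log₁₀(10) = 85.4 + 10.000 = 95.40 dB(A).

95.4 dB(A)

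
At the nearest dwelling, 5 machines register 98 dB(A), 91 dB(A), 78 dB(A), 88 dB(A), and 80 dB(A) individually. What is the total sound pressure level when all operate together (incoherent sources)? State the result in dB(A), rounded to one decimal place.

99.2 dB(A)

For uncorrelated sources the intensities add, so convert each level to linear form, sum, and take 10·log₁₀ of the total.
Σ 10^(L/10) = 10^(98/10) + 10^(91/10) + 10^(78/10) + 10^(88/10) + 10^(80/10) = 8.363e+09.
L_total = 10·log₁₀(8.363e+09) = 99.22 dB(A).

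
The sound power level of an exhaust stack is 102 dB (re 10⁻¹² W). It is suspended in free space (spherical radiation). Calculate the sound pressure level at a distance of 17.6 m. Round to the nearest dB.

66 dB

The power spreads over a sphere of area 4π·r², so L_p = L_w − 10·log₁₀(4π·r²).
4π·r² = 3893 m², 10·log₁₀ of that is 35.902 dB.
L_p = 102 − 35.902 = 66.10 dB.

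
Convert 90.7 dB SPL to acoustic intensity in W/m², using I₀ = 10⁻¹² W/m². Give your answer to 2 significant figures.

0.0012 W/m²

L = 10·log₁₀(I/I₀) ⇒ I = I₀·10^(L/10) = 10⁻¹² × 10^9.07.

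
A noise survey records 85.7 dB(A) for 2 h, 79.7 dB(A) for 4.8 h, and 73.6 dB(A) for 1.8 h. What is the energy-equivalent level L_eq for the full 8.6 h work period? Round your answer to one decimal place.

Weight each interval's intensity by its duration and average over T = 8.6 h:
Σ tᵢ·10^(Lᵢ/10) = 2·10^(85.7/10) + 4.8·10^(79.7/10) + 1.8·10^(73.6/10) = 1.232e+09.
L_eq = 10·log₁₀(1.232e+09/8.6) = 81.56 dB(A).

81.6 dB(A)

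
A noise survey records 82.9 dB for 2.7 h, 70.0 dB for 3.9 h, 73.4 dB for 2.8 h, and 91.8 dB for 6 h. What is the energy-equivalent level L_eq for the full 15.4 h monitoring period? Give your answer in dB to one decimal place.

88.0 dB

L_eq = 10·log₁₀[(1/T)·Σ tᵢ·10^(Lᵢ/10)] with T = 15.4 h.
Σ tᵢ·10^(Lᵢ/10) = 2.7·10^(82.9/10) + 3.9·10^(70.0/10) + 2.8·10^(73.4/10) + 6·10^(91.8/10) = 9.708e+09.
L_eq = 10·log₁₀(9.708e+09/15.4) = 88.00 dB.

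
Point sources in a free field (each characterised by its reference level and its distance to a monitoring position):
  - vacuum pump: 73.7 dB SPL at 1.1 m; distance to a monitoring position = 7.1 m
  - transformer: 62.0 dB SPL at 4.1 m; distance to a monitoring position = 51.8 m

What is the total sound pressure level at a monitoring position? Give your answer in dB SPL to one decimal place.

57.6 dB SPL

Propagate each source to the receiver with L = L_ref − 20·log₁₀(r/r_ref), then add intensities.
vacuum pump: 73.7 − 20·log₁₀(7.1/1.1) = 73.7 − 16.20 = 57.50 dB SPL.
transformer: 62.0 − 20·log₁₀(51.8/4.1) = 62.0 − 22.03 = 39.97 dB SPL.
Σ 10^(L/10) = 5.726e+05 → L_total = 10·log₁₀(5.726e+05) = 57.58 dB SPL.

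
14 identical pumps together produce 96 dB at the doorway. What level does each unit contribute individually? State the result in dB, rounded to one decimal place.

84.5 dB

Dividing the total intensity by 14 lowers the level by 10·log₁₀ 14 = 11.461 dB: L₁ = 96 − 11.461.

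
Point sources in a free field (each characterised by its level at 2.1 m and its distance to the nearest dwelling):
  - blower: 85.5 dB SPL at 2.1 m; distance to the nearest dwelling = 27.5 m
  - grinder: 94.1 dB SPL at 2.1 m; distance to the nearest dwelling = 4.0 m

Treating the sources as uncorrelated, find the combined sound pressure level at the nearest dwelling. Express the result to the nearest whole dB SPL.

Propagate each source to the receiver with L = L_ref − 20·log₁₀(r/r_ref), then add intensities.
blower: 85.5 − 20·log₁₀(27.5/2.1) = 85.5 − 22.34 = 63.16 dB SPL.
grinder: 94.1 − 20·log₁₀(4.0/2.1) = 94.1 − 5.60 = 88.50 dB SPL.
Σ 10^(L/10) = 7.105e+08 → L_total = 10·log₁₀(7.105e+08) = 88.52 dB SPL.

89 dB SPL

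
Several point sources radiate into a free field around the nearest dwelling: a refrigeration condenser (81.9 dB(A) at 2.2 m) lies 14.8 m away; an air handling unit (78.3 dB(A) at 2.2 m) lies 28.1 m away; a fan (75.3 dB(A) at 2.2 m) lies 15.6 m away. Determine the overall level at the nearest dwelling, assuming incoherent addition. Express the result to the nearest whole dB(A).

67 dB(A)

Apply inverse-square spreading to bring every level to the receiver, then sum 10^(L/10).
refrigeration condenser: 81.9 − 20·log₁₀(14.8/2.2) = 81.9 − 16.56 = 65.34 dB(A).
air handling unit: 78.3 − 20·log₁₀(28.1/2.2) = 78.3 − 22.13 = 56.17 dB(A).
fan: 75.3 − 20·log₁₀(15.6/2.2) = 75.3 − 17.01 = 58.29 dB(A).
Σ 10^(L/10) = 4.511e+06 → L_total = 10·log₁₀(4.511e+06) = 66.54 dB(A).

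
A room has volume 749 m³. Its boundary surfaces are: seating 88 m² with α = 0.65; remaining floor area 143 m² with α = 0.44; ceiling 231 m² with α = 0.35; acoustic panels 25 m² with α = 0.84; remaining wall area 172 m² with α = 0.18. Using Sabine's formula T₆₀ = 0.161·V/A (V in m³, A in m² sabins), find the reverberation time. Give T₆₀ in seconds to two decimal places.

Total absorption A = 88·0.65 + 143·0.44 + 231·0.35 + 25·0.84 + 172·0.18 = 252.93 m² sabins.
T₆₀ = 0.161 × 749 / 252.93 = 0.477 s.

0.48 s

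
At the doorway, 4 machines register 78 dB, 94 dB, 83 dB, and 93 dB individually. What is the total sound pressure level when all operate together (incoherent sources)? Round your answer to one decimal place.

For uncorrelated sources the intensities add, so convert each level to linear form, sum, and take 10·log₁₀ of the total.
Σ 10^(L/10) = 10^(78/10) + 10^(94/10) + 10^(83/10) + 10^(93/10) = 4.770e+09.
L_total = 10·log₁₀(4.770e+09) = 96.78 dB.

96.8 dB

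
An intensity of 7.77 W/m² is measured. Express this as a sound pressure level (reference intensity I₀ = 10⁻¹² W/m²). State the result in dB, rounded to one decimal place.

Dividing by I₀ shifts the exponent by 12: I/I₀ = 7.77×10^12.
L = 10·(0.8904 + 12) = 128.90 dB.

128.9 dB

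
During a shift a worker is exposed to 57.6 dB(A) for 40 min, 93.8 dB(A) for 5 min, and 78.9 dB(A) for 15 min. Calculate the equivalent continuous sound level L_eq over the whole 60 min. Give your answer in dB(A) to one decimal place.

The energy average is taken in the linear domain: L_eq = 10·log₁₀[(Σ tᵢ·10^(Lᵢ/10))/T], T = 60 min.
Σ tᵢ·10^(Lᵢ/10) = 40·10^(57.6/10) + 5·10^(93.8/10) + 15·10^(78.9/10) = 1.318e+10.
L_eq = 10·log₁₀(1.318e+10/60) = 83.42 dB(A).

83.4 dB(A)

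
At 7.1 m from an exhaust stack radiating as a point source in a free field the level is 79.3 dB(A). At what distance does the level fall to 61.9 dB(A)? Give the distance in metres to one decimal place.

For a point source L₁ − L₂ = 20·log₁₀(r₂/r₁), so r₂ = r₁·10^((L₁−L₂)/20).
r₂ = 7.1·10^((79.3−61.9)/20) = 7.1·10^(17.4/20) = 52.63 m.

52.6 m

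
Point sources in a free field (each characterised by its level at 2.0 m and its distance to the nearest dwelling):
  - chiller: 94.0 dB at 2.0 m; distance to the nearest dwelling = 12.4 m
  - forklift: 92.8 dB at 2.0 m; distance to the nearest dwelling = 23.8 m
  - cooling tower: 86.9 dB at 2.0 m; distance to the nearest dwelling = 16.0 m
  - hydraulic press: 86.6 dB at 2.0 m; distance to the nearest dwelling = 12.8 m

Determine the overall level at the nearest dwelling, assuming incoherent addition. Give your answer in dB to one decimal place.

79.9 dB

Propagate each source to the receiver with L = L_ref − 20·log₁₀(r/r_ref), then add intensities.
chiller: 94.0 − 20·log₁₀(12.4/2.0) = 94.0 − 15.85 = 78.15 dB.
forklift: 92.8 − 20·log₁₀(23.8/2.0) = 92.8 − 21.51 = 71.29 dB.
cooling tower: 86.9 − 20·log₁₀(16.0/2.0) = 86.9 − 18.06 = 68.84 dB.
hydraulic press: 86.6 − 20·log₁₀(12.8/2.0) = 86.6 − 16.12 = 70.48 dB.
Σ 10^(L/10) = 9.761e+07 → L_total = 10·log₁₀(9.761e+07) = 79.90 dB.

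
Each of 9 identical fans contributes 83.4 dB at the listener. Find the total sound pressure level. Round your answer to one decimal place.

92.9 dB

With 9 equal, uncorrelated contributions the intensity is 9× that of one unit, giving a rise of 10·log₁₀ 9.
L_total = 83.4 + 10·log₁₀(9) = 83.4 + 9.542 = 92.94 dB.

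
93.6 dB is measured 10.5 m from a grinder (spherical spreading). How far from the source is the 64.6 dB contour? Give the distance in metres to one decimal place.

295.9 m

Point-source spreading drops the level by 20·log₁₀(r₂/r₁); inverting, r₂/r₁ = 10^(ΔL/20).
r₂ = 10.5·10^((93.6−64.6)/20) = 10.5·10^(29.0/20) = 295.93 m.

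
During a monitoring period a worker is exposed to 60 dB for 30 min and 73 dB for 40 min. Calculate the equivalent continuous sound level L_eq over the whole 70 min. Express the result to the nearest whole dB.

71 dB

L_eq = 10·log₁₀[(1/T)·Σ tᵢ·10^(Lᵢ/10)] with T = 70 min.
Σ tᵢ·10^(Lᵢ/10) = 30·10^(60/10) + 40·10^(73/10) = 8.281e+08.
L_eq = 10·log₁₀(8.281e+08/70) = 70.73 dB.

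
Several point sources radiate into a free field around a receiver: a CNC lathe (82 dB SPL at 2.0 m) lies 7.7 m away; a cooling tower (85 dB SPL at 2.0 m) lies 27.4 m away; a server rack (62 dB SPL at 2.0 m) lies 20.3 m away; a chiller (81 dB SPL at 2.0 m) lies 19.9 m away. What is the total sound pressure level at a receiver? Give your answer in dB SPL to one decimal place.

Apply inverse-square spreading to bring every level to the receiver, then sum 10^(L/10).
CNC lathe: 82 − 20·log₁₀(7.7/2.0) = 82 − 11.71 = 70.29 dB SPL.
cooling tower: 85 − 20·log₁₀(27.4/2.0) = 85 − 22.73 = 62.27 dB SPL.
server rack: 62 − 20·log₁₀(20.3/2.0) = 62 − 20.13 = 41.87 dB SPL.
chiller: 81 − 20·log₁₀(19.9/2.0) = 81 − 19.96 = 61.04 dB SPL.
Σ 10^(L/10) = 1.366e+07 → L_total = 10·log₁₀(1.366e+07) = 71.36 dB SPL.

71.4 dB SPL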